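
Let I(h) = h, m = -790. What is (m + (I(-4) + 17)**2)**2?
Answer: 385641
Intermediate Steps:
(m + (I(-4) + 17)**2)**2 = (-790 + (-4 + 17)**2)**2 = (-790 + 13**2)**2 = (-790 + 169)**2 = (-621)**2 = 385641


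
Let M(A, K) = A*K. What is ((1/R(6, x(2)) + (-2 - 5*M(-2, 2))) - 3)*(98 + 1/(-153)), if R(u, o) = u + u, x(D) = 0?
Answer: 2713733/1836 ≈ 1478.1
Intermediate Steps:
R(u, o) = 2*u
((1/R(6, x(2)) + (-2 - 5*M(-2, 2))) - 3)*(98 + 1/(-153)) = ((1/(2*6) + (-2 - (-10)*2)) - 3)*(98 + 1/(-153)) = ((1/12 + (-2 - 5*(-4))) - 3)*(98 - 1/153) = ((1/12 + (-2 + 20)) - 3)*(14993/153) = ((1/12 + 18) - 3)*(14993/153) = (217/12 - 3)*(14993/153) = (181/12)*(14993/153) = 2713733/1836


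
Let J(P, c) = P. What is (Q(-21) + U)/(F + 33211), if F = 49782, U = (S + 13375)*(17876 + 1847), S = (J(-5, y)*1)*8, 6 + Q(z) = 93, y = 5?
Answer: 263006292/82993 ≈ 3169.0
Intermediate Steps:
Q(z) = 87 (Q(z) = -6 + 93 = 87)
S = -40 (S = -5*1*8 = -5*8 = -40)
U = 263006205 (U = (-40 + 13375)*(17876 + 1847) = 13335*19723 = 263006205)
(Q(-21) + U)/(F + 33211) = (87 + 263006205)/(49782 + 33211) = 263006292/82993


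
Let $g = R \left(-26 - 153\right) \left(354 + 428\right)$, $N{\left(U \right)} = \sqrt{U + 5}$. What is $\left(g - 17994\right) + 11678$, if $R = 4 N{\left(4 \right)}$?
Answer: $-1686052$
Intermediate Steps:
$N{\left(U \right)} = \sqrt{5 + U}$
$R = 12$ ($R = 4 \sqrt{5 + 4} = 4 \sqrt{9} = 4 \cdot 3 = 12$)
$g = -1679736$ ($g = 12 \left(-26 - 153\right) \left(354 + 428\right) = 12 \left(\left(-179\right) 782\right) = 12 \left(-139978\right) = -1679736$)
$\left(g - 17994\right) + 11678 = \left(-1679736 - 17994\right) + 11678 = -1697730 + 11678 = -1686052$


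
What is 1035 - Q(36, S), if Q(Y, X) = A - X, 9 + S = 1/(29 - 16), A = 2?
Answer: 13313/13 ≈ 1024.1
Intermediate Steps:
S = -116/13 (S = -9 + 1/(29 - 16) = -9 + 1/13 = -116/13 ≈ -8.9231)
Q(Y, X) = 2 - X
1035 - Q(36, S) = 1035 - (2 - 1*(-116/13)) = 1035 - (2 + 116/13) = 1035 - 1*142/13 = 1035 - 142/13 = 13313/13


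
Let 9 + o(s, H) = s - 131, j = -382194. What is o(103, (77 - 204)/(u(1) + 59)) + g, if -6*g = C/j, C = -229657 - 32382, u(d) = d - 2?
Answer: -85109107/2293164 ≈ -37.114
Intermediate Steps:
u(d) = -2 + d
C = -262039
g = -262039/2293164 (g = -(-262039)/(6*(-382194)) = -(-262039)*(-1)/(6*382194) = -⅙*262039/382194 = -262039/2293164 ≈ -0.11427)
o(s, H) = -140 + s (o(s, H) = -9 + (s - 131) = -9 + (-131 + s) = -140 + s)
o(103, (77 - 204)/(u(1) + 59)) + g = (-140 + 103) - 262039/2293164 = -37 - 262039/2293164 = -85109107/2293164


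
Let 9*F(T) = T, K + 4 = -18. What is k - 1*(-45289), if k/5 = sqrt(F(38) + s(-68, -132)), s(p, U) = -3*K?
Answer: 45289 + 10*sqrt(158)/3 ≈ 45331.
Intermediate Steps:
K = -22 (K = -4 - 18 = -22)
F(T) = T/9
s(p, U) = 66 (s(p, U) = -3*(-22) = 66)
k = 10*sqrt(158)/3 (k = 5*sqrt((1/9)*38 + 66) = 5*sqrt(38/9 + 66) = 5*sqrt(632/9) = 5*(2*sqrt(158)/3) = 10*sqrt(158)/3 ≈ 41.899)
k - 1*(-45289) = 10*sqrt(158)/3 - 1*(-45289) = 10*sqrt(158)/3 + 45289 = 45289 + 10*sqrt(158)/3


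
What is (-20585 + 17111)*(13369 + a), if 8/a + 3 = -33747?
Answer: -87082322206/1875 ≈ -4.6444e+7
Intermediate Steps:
a = -4/16875 (a = 8/(-3 - 33747) = 8/(-33750) = 8*(-1/33750) = -4/16875 ≈ -0.00023704)
(-20585 + 17111)*(13369 + a) = (-20585 + 17111)*(13369 - 4/16875) = -3474*225601871/16875 = -87082322206/1875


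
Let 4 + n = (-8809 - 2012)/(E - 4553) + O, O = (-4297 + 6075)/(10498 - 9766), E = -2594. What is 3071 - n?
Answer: 8033276981/2615802 ≈ 3071.1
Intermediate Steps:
O = 889/366 (O = 1778/732 = 1778*(1/732) = 889/366 ≈ 2.4290)
n = -149039/2615802 (n = -4 + ((-8809 - 2012)/(-2594 - 4553) + 889/366) = -4 + (-10821/(-7147) + 889/366) = -4 + (-10821*(-1/7147) + 889/366) = -4 + (10821/7147 + 889/366) = -4 + 10314169/2615802 = -149039/2615802 ≈ -0.056976)
3071 - n = 3071 - 1*(-149039/2615802) = 3071 + 149039/2615802 = 8033276981/2615802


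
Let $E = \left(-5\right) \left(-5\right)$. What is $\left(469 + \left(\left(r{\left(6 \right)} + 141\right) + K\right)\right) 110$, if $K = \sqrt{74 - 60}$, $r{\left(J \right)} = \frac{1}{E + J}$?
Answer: $\frac{2080210}{31} + 110 \sqrt{14} \approx 67515.0$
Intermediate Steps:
$E = 25$
$r{\left(J \right)} = \frac{1}{25 + J}$
$K = \sqrt{14} \approx 3.7417$
$\left(469 + \left(\left(r{\left(6 \right)} + 141\right) + K\right)\right) 110 = \left(469 + \left(\left(\frac{1}{25 + 6} + 141\right) + \sqrt{14}\right)\right) 110 = \left(469 + \left(\left(\frac{1}{31} + 141\right) + \sqrt{14}\right)\right) 110 = \left(469 + \left(\frac{4372}{31} + \sqrt{14}\right)\right) 110 = \left(\frac{18911}{31} + \sqrt{14}\right) 110 = \frac{2080210}{31} + 110 \sqrt{14}$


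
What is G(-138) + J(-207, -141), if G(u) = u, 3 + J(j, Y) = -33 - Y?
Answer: -33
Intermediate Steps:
J(j, Y) = -36 - Y (J(j, Y) = -3 + (-33 - Y) = -36 - Y)
G(-138) + J(-207, -141) = -138 + (-36 - 1*(-141)) = -138 + (-36 + 141) = -138 + 105 = -33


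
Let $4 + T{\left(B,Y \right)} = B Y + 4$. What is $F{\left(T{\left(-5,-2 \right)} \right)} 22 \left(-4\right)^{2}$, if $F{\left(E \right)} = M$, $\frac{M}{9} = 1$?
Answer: $3168$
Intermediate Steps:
$T{\left(B,Y \right)} = B Y$ ($T{\left(B,Y \right)} = -4 + \left(B Y + 4\right) = -4 + \left(4 + B Y\right) = B Y$)
$M = 9$ ($M = 9 \cdot 1 = 9$)
$F{\left(E \right)} = 9$
$F{\left(T{\left(-5,-2 \right)} \right)} 22 \left(-4\right)^{2} = 9 \cdot 22 \left(-4\right)^{2} = 198 \cdot 16 = 3168$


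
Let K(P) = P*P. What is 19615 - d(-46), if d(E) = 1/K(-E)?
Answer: 41505339/2116 ≈ 19615.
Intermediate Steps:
K(P) = P²
d(E) = E⁻² (d(E) = 1/((-E)²) = 1/(E²) = E⁻²)
19615 - d(-46) = 19615 - 1/(-46)² = 19615 - 1*1/2116 = 19615 - 1/2116 = 41505339/2116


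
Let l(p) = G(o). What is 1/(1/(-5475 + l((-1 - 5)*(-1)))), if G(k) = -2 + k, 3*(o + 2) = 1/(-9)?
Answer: -147934/27 ≈ -5479.0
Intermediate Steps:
o = -55/27 (o = -2 + (⅓)/(-9) = -2 + (⅓)*(-⅑) = -2 - 1/27 = -55/27 ≈ -2.0370)
l(p) = -109/27 (l(p) = -2 - 55/27 = -109/27)
1/(1/(-5475 + l((-1 - 5)*(-1)))) = 1/(1/(-5475 - 109/27)) = 1/(1/(-147934/27)) = 1/(-27/147934) = -147934/27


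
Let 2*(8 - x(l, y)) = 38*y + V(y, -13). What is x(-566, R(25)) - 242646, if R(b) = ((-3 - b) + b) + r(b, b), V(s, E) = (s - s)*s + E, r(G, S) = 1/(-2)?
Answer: -242565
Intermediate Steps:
r(G, S) = -½
V(s, E) = E (V(s, E) = 0*s + E = 0 + E = E)
R(b) = -7/2 (R(b) = ((-3 - b) + b) - ½ = -3 - ½ = -7/2)
x(l, y) = 29/2 - 19*y (x(l, y) = 8 - (38*y - 13)/2 = 8 - (-13 + 38*y)/2 = 8 + (13/2 - 19*y) = 29/2 - 19*y)
x(-566, R(25)) - 242646 = (29/2 - 19*(-7/2)) - 242646 = (29/2 + 133/2) - 242646 = 81 - 242646 = -242565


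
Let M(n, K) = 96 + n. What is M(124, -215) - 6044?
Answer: -5824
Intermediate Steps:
M(124, -215) - 6044 = (96 + 124) - 6044 = 220 - 6044 = -5824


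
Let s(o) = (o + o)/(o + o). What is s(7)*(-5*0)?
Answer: 0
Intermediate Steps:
s(o) = 1 (s(o) = (2*o)/((2*o)) = (2*o)*(1/(2*o)) = 1)
s(7)*(-5*0) = 1*(-5*0) = 1*0 = 0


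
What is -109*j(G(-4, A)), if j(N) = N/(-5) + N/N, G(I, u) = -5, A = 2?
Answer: -218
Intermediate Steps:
j(N) = 1 - N/5 (j(N) = N*(-⅕) + 1 = -N/5 + 1 = 1 - N/5)
-109*j(G(-4, A)) = -109*(1 - ⅕*(-5)) = -109*(1 + 1) = -109*2 = -218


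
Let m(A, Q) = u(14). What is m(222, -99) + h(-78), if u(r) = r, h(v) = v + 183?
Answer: 119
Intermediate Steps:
h(v) = 183 + v
m(A, Q) = 14
m(222, -99) + h(-78) = 14 + (183 - 78) = 14 + 105 = 119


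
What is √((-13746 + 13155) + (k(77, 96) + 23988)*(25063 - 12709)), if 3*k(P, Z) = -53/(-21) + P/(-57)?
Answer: 3*√582463374577/133 ≈ 17215.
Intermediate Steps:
k(P, Z) = 53/63 - P/171 (k(P, Z) = (-53/(-21) + P/(-57))/3 = (-53*(-1/21) + P*(-1/57))/3 = (53/21 - P/57)/3 = 53/63 - P/171)
√((-13746 + 13155) + (k(77, 96) + 23988)*(25063 - 12709)) = √((-13746 + 13155) + ((53/63 - 1/171*77) + 23988)*(25063 - 12709)) = √(-591 + ((53/63 - 77/171) + 23988)*12354) = √(-591 + (52/133 + 23988)*12354) = √(-591 + (3190456/133)*12354) = √(-591 + 39414893424/133) = √(39414814821/133) = 3*√582463374577/133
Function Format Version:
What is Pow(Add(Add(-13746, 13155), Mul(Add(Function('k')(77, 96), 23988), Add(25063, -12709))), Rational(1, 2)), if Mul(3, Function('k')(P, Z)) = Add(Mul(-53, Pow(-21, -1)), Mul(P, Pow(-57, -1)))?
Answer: Mul(Rational(3, 133), Pow(582463374577, Rational(1, 2))) ≈ 17215.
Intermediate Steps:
Function('k')(P, Z) = Add(Rational(53, 63), Mul(Rational(-1, 171), P)) (Function('k')(P, Z) = Mul(Rational(1, 3), Add(Mul(-53, Pow(-21, -1)), Mul(P, Pow(-57, -1)))) = Mul(Rational(1, 3), Add(Mul(-53, Rational(-1, 21)), Mul(P, Rational(-1, 57)))) = Mul(Rational(1, 3), Add(Rational(53, 21), Mul(Rational(-1, 57), P))) = Add(Rational(53, 63), Mul(Rational(-1, 171), P)))
Pow(Add(Add(-13746, 13155), Mul(Add(Function('k')(77, 96), 23988), Add(25063, -12709))), Rational(1, 2)) = Pow(Add(Add(-13746, 13155), Mul(Add(Add(Rational(53, 63), Mul(Rational(-1, 171), 77)), 23988), Add(25063, -12709))), Rational(1, 2)) = Pow(Add(-591, Mul(Add(Add(Rational(53, 63), Rational(-77, 171)), 23988), 12354)), Rational(1, 2)) = Pow(Add(-591, Mul(Add(Rational(52, 133), 23988), 12354)), Rational(1, 2)) = Pow(Add(-591, Mul(Rational(3190456, 133), 12354)), Rational(1, 2)) = Pow(Add(-591, Rational(39414893424, 133)), Rational(1, 2)) = Pow(Rational(39414814821, 133), Rational(1, 2)) = Mul(Rational(3, 133), Pow(582463374577, Rational(1, 2)))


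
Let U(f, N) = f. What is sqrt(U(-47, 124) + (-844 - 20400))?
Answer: I*sqrt(21291) ≈ 145.91*I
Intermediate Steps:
sqrt(U(-47, 124) + (-844 - 20400)) = sqrt(-47 + (-844 - 20400)) = sqrt(-47 - 21244) = sqrt(-21291) = I*sqrt(21291)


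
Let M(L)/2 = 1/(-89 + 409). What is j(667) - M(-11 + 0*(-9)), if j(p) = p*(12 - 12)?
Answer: -1/160 ≈ -0.0062500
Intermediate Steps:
j(p) = 0 (j(p) = p*0 = 0)
M(L) = 1/160 (M(L) = 2/(-89 + 409) = 2/320 = 2*(1/320) = 1/160)
j(667) - M(-11 + 0*(-9)) = 0 - 1*1/160 = 0 - 1/160 = -1/160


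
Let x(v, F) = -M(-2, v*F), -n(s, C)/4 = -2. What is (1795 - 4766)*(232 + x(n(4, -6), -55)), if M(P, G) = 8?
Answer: -665504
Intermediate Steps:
n(s, C) = 8 (n(s, C) = -4*(-2) = 8)
x(v, F) = -8 (x(v, F) = -1*8 = -8)
(1795 - 4766)*(232 + x(n(4, -6), -55)) = (1795 - 4766)*(232 - 8) = -2971*224 = -665504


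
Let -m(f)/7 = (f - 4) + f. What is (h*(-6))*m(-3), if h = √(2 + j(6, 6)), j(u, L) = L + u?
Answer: -420*√14 ≈ -1571.5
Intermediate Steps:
m(f) = 28 - 14*f (m(f) = -7*((f - 4) + f) = -7*((-4 + f) + f) = -7*(-4 + 2*f) = 28 - 14*f)
h = √14 (h = √(2 + (6 + 6)) = √(2 + 12) = √14 ≈ 3.7417)
(h*(-6))*m(-3) = (√14*(-6))*(28 - 14*(-3)) = (-6*√14)*(28 + 42) = -6*√14*70 = -420*√14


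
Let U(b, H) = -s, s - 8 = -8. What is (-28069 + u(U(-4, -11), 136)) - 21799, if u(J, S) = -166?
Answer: -50034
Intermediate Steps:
s = 0 (s = 8 - 8 = 0)
U(b, H) = 0 (U(b, H) = -1*0 = 0)
(-28069 + u(U(-4, -11), 136)) - 21799 = (-28069 - 166) - 21799 = -28235 - 21799 = -50034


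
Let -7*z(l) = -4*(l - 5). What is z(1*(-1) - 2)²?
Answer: 1024/49 ≈ 20.898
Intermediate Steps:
z(l) = -20/7 + 4*l/7 (z(l) = -(-4)*(l - 5)/7 = -(-4)*(-5 + l)/7 = -(20 - 4*l)/7 = -20/7 + 4*l/7)
z(1*(-1) - 2)² = (-20/7 + 4*(1*(-1) - 2)/7)² = (-20/7 + 4*(-1 - 2)/7)² = (-20/7 + (4/7)*(-3))² = (-20/7 - 12/7)² = (-32/7)² = 1024/49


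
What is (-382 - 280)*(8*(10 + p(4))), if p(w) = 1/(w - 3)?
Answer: -58256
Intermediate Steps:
p(w) = 1/(-3 + w)
(-382 - 280)*(8*(10 + p(4))) = (-382 - 280)*(8*(10 + 1/(-3 + 4))) = -5296*(10 + 1/1) = -5296*(10 + 1) = -5296*11 = -662*88 = -58256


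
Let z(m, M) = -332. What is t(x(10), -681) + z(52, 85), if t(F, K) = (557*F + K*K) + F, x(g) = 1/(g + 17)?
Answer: 1390349/3 ≈ 4.6345e+5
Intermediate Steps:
x(g) = 1/(17 + g)
t(F, K) = K² + 558*F (t(F, K) = (557*F + K²) + F = (K² + 557*F) + F = K² + 558*F)
t(x(10), -681) + z(52, 85) = ((-681)² + 558/(17 + 10)) - 332 = (463761 + 558/27) - 332 = (463761 + 558*(1/27)) - 332 = (463761 + 62/3) - 332 = 1391345/3 - 332 = 1390349/3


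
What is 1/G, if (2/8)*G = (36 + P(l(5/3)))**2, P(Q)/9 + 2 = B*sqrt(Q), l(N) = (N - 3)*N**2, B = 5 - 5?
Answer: 1/1296 ≈ 0.00077160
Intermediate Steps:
B = 0
l(N) = N**2*(-3 + N) (l(N) = (-3 + N)*N**2 = N**2*(-3 + N))
P(Q) = -18 (P(Q) = -18 + 9*(0*sqrt(Q)) = -18 + 9*0 = -18 + 0 = -18)
G = 1296 (G = 4*(36 - 18)**2 = 4*18**2 = 4*324 = 1296)
1/G = 1/1296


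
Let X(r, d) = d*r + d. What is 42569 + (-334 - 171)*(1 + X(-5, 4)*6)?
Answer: 90544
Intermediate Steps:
X(r, d) = d + d*r
42569 + (-334 - 171)*(1 + X(-5, 4)*6) = 42569 + (-334 - 171)*(1 + (4*(1 - 5))*6) = 42569 - 505*(1 + (4*(-4))*6) = 42569 - 505*(1 - 16*6) = 42569 - 505*(1 - 96) = 42569 - 505*(-95) = 42569 + 47975 = 90544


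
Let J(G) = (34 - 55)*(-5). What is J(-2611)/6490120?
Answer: 3/185432 ≈ 1.6178e-5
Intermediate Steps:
J(G) = 105 (J(G) = -21*(-5) = 105)
J(-2611)/6490120 = 105/6490120 = 105*(1/6490120) = 3/185432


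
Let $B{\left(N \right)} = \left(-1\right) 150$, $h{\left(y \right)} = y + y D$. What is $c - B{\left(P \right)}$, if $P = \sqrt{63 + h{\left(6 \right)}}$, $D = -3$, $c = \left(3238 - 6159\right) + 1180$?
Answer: $-1591$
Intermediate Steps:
$c = -1741$ ($c = -2921 + 1180 = -1741$)
$h{\left(y \right)} = - 2 y$ ($h{\left(y \right)} = y + y \left(-3\right) = y - 3 y = - 2 y$)
$P = \sqrt{51}$ ($P = \sqrt{63 - 12} = \sqrt{51} \approx 7.1414$)
$B{\left(N \right)} = -150$
$c - B{\left(P \right)} = -1741 - -150 = -1741 + 150 = -1591$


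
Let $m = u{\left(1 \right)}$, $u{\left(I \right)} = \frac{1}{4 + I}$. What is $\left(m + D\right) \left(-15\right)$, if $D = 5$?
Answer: $-78$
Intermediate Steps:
$m = \frac{1}{5}$ ($m = \frac{1}{4 + 1} = \frac{1}{5} \approx 0.2$)
$\left(m + D\right) \left(-15\right) = \left(\frac{1}{5} + 5\right) \left(-15\right) = \frac{26}{5} \left(-15\right) = -78$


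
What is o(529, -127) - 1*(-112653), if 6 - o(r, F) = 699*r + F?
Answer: -256985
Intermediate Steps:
o(r, F) = 6 - F - 699*r (o(r, F) = 6 - (699*r + F) = 6 - (F + 699*r) = 6 + (-F - 699*r) = 6 - F - 699*r)
o(529, -127) - 1*(-112653) = (6 - 1*(-127) - 699*529) - 1*(-112653) = (6 + 127 - 369771) + 112653 = -369638 + 112653 = -256985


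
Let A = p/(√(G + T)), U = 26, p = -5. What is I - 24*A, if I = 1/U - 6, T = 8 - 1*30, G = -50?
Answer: -155/26 - 10*I*√2 ≈ -5.9615 - 14.142*I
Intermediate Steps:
T = -22 (T = 8 - 30 = -22)
I = -155/26 (I = 1/26 - 6 = -155/26 ≈ -5.9615)
A = 5*I*√2/12 (A = -5/√(-50 - 22) = -5*(-I*√2/12) = -(-5)*I*√2/12 = 5*I*√2/12 ≈ 0.58926*I)
I - 24*A = -155/26 - 10*I*√2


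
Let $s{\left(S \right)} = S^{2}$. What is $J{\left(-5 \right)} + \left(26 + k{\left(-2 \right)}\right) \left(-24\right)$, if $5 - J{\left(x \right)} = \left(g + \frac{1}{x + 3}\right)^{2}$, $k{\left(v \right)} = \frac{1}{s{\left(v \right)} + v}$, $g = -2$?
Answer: $- \frac{2549}{4} \approx -637.25$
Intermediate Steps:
$k{\left(v \right)} = \frac{1}{v + v^{2}}$ ($k{\left(v \right)} = \frac{1}{v^{2} + v} = \frac{1}{v + v^{2}}$)
$J{\left(x \right)} = 5 - \left(-2 + \frac{1}{3 + x}\right)^{2}$ ($J{\left(x \right)} = 5 - \left(-2 + \frac{1}{x + 3}\right)^{2} = 5 - \left(-2 + \frac{1}{3 + x}\right)^{2}$)
$J{\left(-5 \right)} + \left(26 + k{\left(-2 \right)}\right) \left(-24\right) = \frac{20 + \left(-5\right)^{2} + 10 \left(-5\right)}{9 + \left(-5\right)^{2} + 6 \left(-5\right)} + \left(26 + \frac{1}{\left(-2\right) \left(1 - 2\right)}\right) \left(-24\right) = \frac{20 + 25 - 50}{9 + 25 - 30} + \left(26 - \frac{1}{2 \left(-1\right)}\right) \left(-24\right) = \frac{1}{4} \left(-5\right) + \left(26 - - \frac{1}{2}\right) \left(-24\right) = \frac{1}{4} \left(-5\right) + \left(26 + \frac{1}{2}\right) \left(-24\right) = - \frac{5}{4} + \frac{53}{2} \left(-24\right) = - \frac{5}{4} - 636 = - \frac{2549}{4}$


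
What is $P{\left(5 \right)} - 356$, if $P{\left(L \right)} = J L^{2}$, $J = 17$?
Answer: $69$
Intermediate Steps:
$P{\left(L \right)} = 17 L^{2}$
$P{\left(5 \right)} - 356 = 17 \cdot 5^{2} - 356 = 17 \cdot 25 - 356 = 425 - 356 = 69$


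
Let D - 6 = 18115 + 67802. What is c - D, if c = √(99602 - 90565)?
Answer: -85923 + √9037 ≈ -85828.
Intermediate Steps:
c = √9037 ≈ 95.063
D = 85923 (D = 6 + (18115 + 67802) = 6 + 85917 = 85923)
c - D = √9037 - 1*85923 = √9037 - 85923 = -85923 + √9037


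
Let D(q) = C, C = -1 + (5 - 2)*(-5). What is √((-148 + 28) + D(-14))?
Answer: 2*I*√34 ≈ 11.662*I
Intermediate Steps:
C = -16 (C = -1 + 3*(-5) = -1 - 15 = -16)
D(q) = -16
√((-148 + 28) + D(-14)) = √((-148 + 28) - 16) = √(-120 - 16) = √(-136) = 2*I*√34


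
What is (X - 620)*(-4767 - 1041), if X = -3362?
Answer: 23127456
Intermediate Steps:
(X - 620)*(-4767 - 1041) = (-3362 - 620)*(-4767 - 1041) = -3982*(-5808) = 23127456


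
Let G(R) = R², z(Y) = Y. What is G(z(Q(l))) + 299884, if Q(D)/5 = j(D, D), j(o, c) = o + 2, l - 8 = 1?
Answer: 302909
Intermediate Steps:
l = 9 (l = 8 + 1 = 9)
j(o, c) = 2 + o
Q(D) = 10 + 5*D (Q(D) = 5*(2 + D) = 10 + 5*D)
G(z(Q(l))) + 299884 = (10 + 5*9)² + 299884 = (10 + 45)² + 299884 = 55² + 299884 = 3025 + 299884 = 302909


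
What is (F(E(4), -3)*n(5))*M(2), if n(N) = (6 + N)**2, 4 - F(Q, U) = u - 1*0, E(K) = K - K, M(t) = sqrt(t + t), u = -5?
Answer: 2178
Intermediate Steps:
M(t) = sqrt(2)*sqrt(t) (M(t) = sqrt(2*t) = sqrt(2)*sqrt(t))
E(K) = 0
F(Q, U) = 9 (F(Q, U) = 4 - (-5 - 1*0) = 4 - (-5 + 0) = 4 - 1*(-5) = 4 + 5 = 9)
(F(E(4), -3)*n(5))*M(2) = (9*(6 + 5)**2)*(sqrt(2)*sqrt(2)) = (9*11**2)*2 = (9*121)*2 = 1089*2 = 2178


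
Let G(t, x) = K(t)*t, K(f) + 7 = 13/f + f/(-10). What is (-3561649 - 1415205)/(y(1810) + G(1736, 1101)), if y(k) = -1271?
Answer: 12442135/786949 ≈ 15.811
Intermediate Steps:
K(f) = -7 + 13/f - f/10 (K(f) = -7 + (13/f + f/(-10)) = -7 + (13/f + f*(-1/10)) = -7 + (13/f - f/10) = -7 + 13/f - f/10)
G(t, x) = t*(-7 + 13/t - t/10) (G(t, x) = (-7 + 13/t - t/10)*t = t*(-7 + 13/t - t/10))
(-3561649 - 1415205)/(y(1810) + G(1736, 1101)) = (-3561649 - 1415205)/(-1271 + (13 - 1/10*1736*(70 + 1736))) = -4976854/(-1271 + (13 - 1/10*1736*1806)) = -4976854/(-1271 + (13 - 1567608/5)) = -4976854/(-1271 - 1567543/5) = -4976854/(-1573898/5) = -4976854*(-5/1573898) = 12442135/786949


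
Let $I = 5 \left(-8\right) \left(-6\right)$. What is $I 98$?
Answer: $23520$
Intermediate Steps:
$I = 240$ ($I = \left(-40\right) \left(-6\right) = 240$)
$I 98 = 240 \cdot 98 = 23520$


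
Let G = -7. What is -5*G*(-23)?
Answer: -805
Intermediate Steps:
-5*G*(-23) = -5*(-7)*(-23) = 35*(-23) = -805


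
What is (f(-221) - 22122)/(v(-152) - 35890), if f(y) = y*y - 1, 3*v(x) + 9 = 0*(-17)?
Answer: -26718/35893 ≈ -0.74438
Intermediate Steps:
v(x) = -3 (v(x) = -3 + (0*(-17))/3 = -3 + (⅓)*0 = -3 + 0 = -3)
f(y) = -1 + y² (f(y) = y² - 1 = -1 + y²)
(f(-221) - 22122)/(v(-152) - 35890) = ((-1 + (-221)²) - 22122)/(-3 - 35890) = ((-1 + 48841) - 22122)/(-35893) = (48840 - 22122)*(-1/35893) = 26718*(-1/35893) = -26718/35893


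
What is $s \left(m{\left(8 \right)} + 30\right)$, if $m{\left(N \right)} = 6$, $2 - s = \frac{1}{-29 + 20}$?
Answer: $76$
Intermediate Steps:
$s = \frac{19}{9}$ ($s = 2 - \frac{1}{-29 + 20} = 2 - \frac{1}{-9} = 2 - - \frac{1}{9} = 2 + \frac{1}{9} = \frac{19}{9} \approx 2.1111$)
$s \left(m{\left(8 \right)} + 30\right) = \frac{19 \left(6 + 30\right)}{9} = \frac{19}{9} \cdot 36 = 76$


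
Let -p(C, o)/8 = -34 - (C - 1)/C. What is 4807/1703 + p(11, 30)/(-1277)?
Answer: 62292313/23922041 ≈ 2.6040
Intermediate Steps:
p(C, o) = 272 + 8*(-1 + C)/C (p(C, o) = -8*(-34 - (C - 1)/C) = -8*(-34 - (-1 + C)/C) = 272 + 8*(-1 + C)/C)
4807/1703 + p(11, 30)/(-1277) = 4807/1703 + (280 - 8/11)/(-1277) = 4807*(1/1703) + (280 - 8*1/11)*(-1/1277) = 4807/1703 + (280 - 8/11)*(-1/1277) = 4807/1703 + (3072/11)*(-1/1277) = 4807/1703 - 3072/14047 = 62292313/23922041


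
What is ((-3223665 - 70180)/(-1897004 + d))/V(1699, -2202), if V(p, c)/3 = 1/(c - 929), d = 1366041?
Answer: -10313028695/1592889 ≈ -6474.4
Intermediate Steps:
V(p, c) = 3/(-929 + c) (V(p, c) = 3/(c - 929) = 3/(-929 + c))
((-3223665 - 70180)/(-1897004 + d))/V(1699, -2202) = ((-3223665 - 70180)/(-1897004 + 1366041))/((3/(-929 - 2202))) = (-3293845/(-530963))/((3/(-3131))) = (-3293845*(-1/530963))/((3*(-1/3131))) = 3293845/(530963*(-3/3131)) = (3293845/530963)*(-3131/3) = -10313028695/1592889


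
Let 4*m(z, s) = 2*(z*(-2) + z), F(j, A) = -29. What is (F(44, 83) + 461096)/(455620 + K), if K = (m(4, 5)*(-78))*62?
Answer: 461067/465292 ≈ 0.99092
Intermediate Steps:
m(z, s) = -z/2 (m(z, s) = (2*(z*(-2) + z))/4 = (2*(-2*z + z))/4 = (2*(-z))/4 = (-2*z)/4 = -z/2)
K = 9672 (K = (-1/2*4*(-78))*62 = -2*(-78)*62 = 156*62 = 9672)
(F(44, 83) + 461096)/(455620 + K) = (-29 + 461096)/(455620 + 9672) = 461067/465292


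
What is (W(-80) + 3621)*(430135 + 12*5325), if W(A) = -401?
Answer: 1590792700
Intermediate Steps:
(W(-80) + 3621)*(430135 + 12*5325) = (-401 + 3621)*(430135 + 12*5325) = 3220*(430135 + 63900) = 3220*494035 = 1590792700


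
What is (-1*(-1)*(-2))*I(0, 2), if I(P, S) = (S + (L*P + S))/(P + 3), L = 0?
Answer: -8/3 ≈ -2.6667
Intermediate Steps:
I(P, S) = 2*S/(3 + P) (I(P, S) = (S + (0*P + S))/(P + 3) = (S + (0 + S))/(3 + P) = (S + S)/(3 + P) = (2*S)/(3 + P) = 2*S/(3 + P))
(-1*(-1)*(-2))*I(0, 2) = (-1*(-1)*(-2))*(2*2/(3 + 0)) = (1*(-2))*(2*2/3) = -4*2/3 = -2*4/3 = -8/3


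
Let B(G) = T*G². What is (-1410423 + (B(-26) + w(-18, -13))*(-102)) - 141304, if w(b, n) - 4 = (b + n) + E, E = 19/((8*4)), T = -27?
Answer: 5002727/16 ≈ 3.1267e+5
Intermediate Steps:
B(G) = -27*G²
E = 19/32 ≈ 0.59375
w(b, n) = 147/32 + b + n (w(b, n) = 4 + ((b + n) + 19/32) = 4 + (19/32 + b + n) = 147/32 + b + n)
(-1410423 + (B(-26) + w(-18, -13))*(-102)) - 141304 = (-1410423 + (-27*(-26)² + (147/32 - 18 - 13))*(-102)) - 141304 = (-1410423 + (-27*676 - 845/32)*(-102)) - 141304 = (-1410423 + (-18252 - 845/32)*(-102)) - 141304 = (-1410423 - 584909/32*(-102)) - 141304 = (-1410423 + 29830359/16) - 141304 = 7263591/16 - 141304 = 5002727/16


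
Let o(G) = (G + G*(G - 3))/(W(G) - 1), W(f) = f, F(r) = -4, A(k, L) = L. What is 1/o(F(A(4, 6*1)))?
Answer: -5/24 ≈ -0.20833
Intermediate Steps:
o(G) = (G + G*(-3 + G))/(-1 + G) (o(G) = (G + G*(G - 3))/(G - 1) = (G + G*(-3 + G))/(-1 + G))
1/o(F(A(4, 6*1))) = 1/(-4*(-2 - 4)/(-1 - 4)) = 1/(-4*(-6)/(-5)) = 1/(-4*(-1/5)*(-6)) = 1/(-24/5) = -5/24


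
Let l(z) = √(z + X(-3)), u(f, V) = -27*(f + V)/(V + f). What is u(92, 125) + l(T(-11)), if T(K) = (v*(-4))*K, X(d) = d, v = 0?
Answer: -27 + I*√3 ≈ -27.0 + 1.732*I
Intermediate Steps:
T(K) = 0 (T(K) = (0*(-4))*K = 0*K = 0)
u(f, V) = -27 (u(f, V) = -27*(V + f)/(V + f) = -27*1 = -27)
l(z) = √(-3 + z) (l(z) = √(z - 3) = √(-3 + z))
u(92, 125) + l(T(-11)) = -27 + √(-3 + 0) = -27 + √(-3) = -27 + I*√3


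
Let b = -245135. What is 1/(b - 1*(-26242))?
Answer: -1/218893 ≈ -4.5684e-6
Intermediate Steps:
1/(b - 1*(-26242)) = 1/(-245135 - 1*(-26242)) = 1/(-245135 + 26242) = 1/(-218893) = -1/218893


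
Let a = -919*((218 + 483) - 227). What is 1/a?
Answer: -1/435606 ≈ -2.2957e-6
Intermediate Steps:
a = -435606 (a = -919*(701 - 227) = -919*474 = -435606)
1/a = 1/(-435606) = -1/435606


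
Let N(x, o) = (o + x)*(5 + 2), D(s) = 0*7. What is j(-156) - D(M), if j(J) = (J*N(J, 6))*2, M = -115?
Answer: 327600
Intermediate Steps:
D(s) = 0
N(x, o) = 7*o + 7*x (N(x, o) = (o + x)*7 = 7*o + 7*x)
j(J) = 2*J*(42 + 7*J) (j(J) = (J*(7*6 + 7*J))*2 = (J*(42 + 7*J))*2 = 2*J*(42 + 7*J))
j(-156) - D(M) = 14*(-156)*(6 - 156) - 1*0 = 14*(-156)*(-150) + 0 = 327600 + 0 = 327600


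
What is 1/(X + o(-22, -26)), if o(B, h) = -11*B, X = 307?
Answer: 1/549 ≈ 0.0018215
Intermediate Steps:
1/(X + o(-22, -26)) = 1/(307 - 11*(-22)) = 1/(307 + 242) = 1/549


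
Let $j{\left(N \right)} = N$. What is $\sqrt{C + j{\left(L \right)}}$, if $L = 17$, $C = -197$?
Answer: $6 i \sqrt{5} \approx 13.416 i$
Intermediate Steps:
$\sqrt{C + j{\left(L \right)}} = \sqrt{-197 + 17} = \sqrt{-180} = 6 i \sqrt{5}$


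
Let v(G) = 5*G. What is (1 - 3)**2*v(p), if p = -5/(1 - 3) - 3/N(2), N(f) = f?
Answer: 20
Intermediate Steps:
p = 1 (p = -5/(1 - 3) - 3/2 = -5/(-2) - 3*1/2 = -5*(-1/2) - 3/2 = 5/2 - 3/2 = 1)
(1 - 3)**2*v(p) = (1 - 3)**2*(5*1) = (-2)**2*5 = 4*5 = 20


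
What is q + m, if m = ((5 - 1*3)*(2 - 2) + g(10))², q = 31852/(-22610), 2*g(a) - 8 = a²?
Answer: 32949454/11305 ≈ 2914.6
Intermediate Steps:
g(a) = 4 + a²/2
q = -15926/11305 (q = 31852*(-1/22610) = -15926/11305 ≈ -1.4088)
m = 2916 (m = ((5 - 1*3)*(2 - 2) + (4 + (½)*10²))² = ((5 - 3)*0 + (4 + (½)*100))² = (2*0 + (4 + 50))² = (0 + 54)² = 54² = 2916)
q + m = -15926/11305 + 2916 = 32949454/11305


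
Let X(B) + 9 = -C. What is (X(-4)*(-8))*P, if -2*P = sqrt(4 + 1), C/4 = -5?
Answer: 44*sqrt(5) ≈ 98.387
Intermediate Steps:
C = -20 (C = 4*(-5) = -20)
P = -sqrt(5)/2 (P = -sqrt(4 + 1)/2 = -sqrt(5)/2 ≈ -1.1180)
X(B) = 11 (X(B) = -9 - 1*(-20) = -9 + 20 = 11)
(X(-4)*(-8))*P = (11*(-8))*(-sqrt(5)/2) = -(-44)*sqrt(5) = 44*sqrt(5)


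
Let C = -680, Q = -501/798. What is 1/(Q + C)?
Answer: -266/181047 ≈ -0.0014692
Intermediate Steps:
Q = -167/266 (Q = -501*1/798 = -167/266 ≈ -0.62782)
1/(Q + C) = 1/(-167/266 - 680) = 1/(-181047/266) = -266/181047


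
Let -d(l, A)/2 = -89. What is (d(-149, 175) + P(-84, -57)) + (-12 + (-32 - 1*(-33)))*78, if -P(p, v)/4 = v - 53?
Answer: -240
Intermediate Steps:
d(l, A) = 178 (d(l, A) = -2*(-89) = 178)
P(p, v) = 212 - 4*v (P(p, v) = -4*(v - 53) = -4*(-53 + v) = 212 - 4*v)
(d(-149, 175) + P(-84, -57)) + (-12 + (-32 - 1*(-33)))*78 = (178 + (212 - 4*(-57))) + (-12 + (-32 - 1*(-33)))*78 = (178 + (212 + 228)) + (-12 + (-32 + 33))*78 = (178 + 440) + (-12 + 1)*78 = 618 - 11*78 = 618 - 858 = -240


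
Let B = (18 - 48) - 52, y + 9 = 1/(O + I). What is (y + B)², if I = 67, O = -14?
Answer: 23251684/2809 ≈ 8277.6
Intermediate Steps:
y = -476/53 (y = -9 + 1/(-14 + 67) = -9 + 1/53 = -476/53 ≈ -8.9811)
B = -82 (B = -30 - 52 = -82)
(y + B)² = (-476/53 - 82)² = (-4822/53)² = 23251684/2809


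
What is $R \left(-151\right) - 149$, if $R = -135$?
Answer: $20236$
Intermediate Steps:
$R \left(-151\right) - 149 = \left(-135\right) \left(-151\right) - 149 = 20385 - 149 = 20236$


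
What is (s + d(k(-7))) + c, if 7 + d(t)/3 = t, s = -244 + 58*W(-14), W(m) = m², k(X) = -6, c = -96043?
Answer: -84958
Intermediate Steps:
s = 11124 (s = -244 + 58*(-14)² = -244 + 58*196 = -244 + 11368 = 11124)
d(t) = -21 + 3*t
(s + d(k(-7))) + c = (11124 + (-21 + 3*(-6))) - 96043 = (11124 + (-21 - 18)) - 96043 = (11124 - 39) - 96043 = 11085 - 96043 = -84958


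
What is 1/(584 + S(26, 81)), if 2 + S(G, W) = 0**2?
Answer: 1/582 ≈ 0.0017182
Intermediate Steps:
S(G, W) = -2 (S(G, W) = -2 + 0**2 = -2 + 0 = -2)
1/(584 + S(26, 81)) = 1/(584 - 2) = 1/582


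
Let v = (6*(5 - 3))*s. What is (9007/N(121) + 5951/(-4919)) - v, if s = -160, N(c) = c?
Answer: 1186367442/595199 ≈ 1993.2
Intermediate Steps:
v = -1920 (v = (6*(5 - 3))*(-160) = (6*2)*(-160) = 12*(-160) = -1920)
(9007/N(121) + 5951/(-4919)) - v = (9007/121 + 5951/(-4919)) - 1*(-1920) = (9007*(1/121) + 5951*(-1/4919)) + 1920 = (9007/121 - 5951/4919) + 1920 = 43585362/595199 + 1920 = 1186367442/595199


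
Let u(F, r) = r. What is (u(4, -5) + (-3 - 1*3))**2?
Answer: 121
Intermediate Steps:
(u(4, -5) + (-3 - 1*3))**2 = (-5 + (-3 - 1*3))**2 = (-5 + (-3 - 3))**2 = (-5 - 6)**2 = (-11)**2 = 121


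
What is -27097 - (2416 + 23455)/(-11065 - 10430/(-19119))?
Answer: -5731640113936/211541305 ≈ -27095.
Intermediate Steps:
-27097 - (2416 + 23455)/(-11065 - 10430/(-19119)) = -27097 - 25871/(-11065 - 10430*(-1/19119)) = -27097 - 25871/(-11065 + 10430/19119) = -27097 - 25871/(-211541305/19119) = -27097 - 25871*(-19119)/211541305 = -27097 - 1*(-494627649/211541305) = -27097 + 494627649/211541305 = -5731640113936/211541305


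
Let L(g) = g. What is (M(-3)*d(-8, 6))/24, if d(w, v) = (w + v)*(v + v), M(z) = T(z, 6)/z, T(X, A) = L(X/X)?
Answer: ⅓ ≈ 0.33333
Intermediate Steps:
T(X, A) = 1 (T(X, A) = X/X = 1)
M(z) = 1/z
d(w, v) = 2*v*(v + w) (d(w, v) = (v + w)*(2*v) = 2*v*(v + w))
(M(-3)*d(-8, 6))/24 = ((2*6*(6 - 8))/(-3))/24 = -2*6*(-2)/3*(1/24) = -⅓*(-24)*(1/24) = 8*(1/24) = ⅓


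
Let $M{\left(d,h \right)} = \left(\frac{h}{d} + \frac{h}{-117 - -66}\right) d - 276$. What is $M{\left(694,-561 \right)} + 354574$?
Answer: $361371$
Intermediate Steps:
$M{\left(d,h \right)} = -276 + d \left(- \frac{h}{51} + \frac{h}{d}\right)$ ($M{\left(d,h \right)} = \left(\frac{h}{d} + \frac{h}{-117 + 66}\right) d - 276 = \left(\frac{h}{d} + \frac{h}{-51}\right) d - 276 = \left(\frac{h}{d} + h \left(- \frac{1}{51}\right)\right) d - 276 = \left(\frac{h}{d} - \frac{h}{51}\right) d - 276 = \left(- \frac{h}{51} + \frac{h}{d}\right) d - 276 = d \left(- \frac{h}{51} + \frac{h}{d}\right) - 276 = -276 + d \left(- \frac{h}{51} + \frac{h}{d}\right)$)
$M{\left(694,-561 \right)} + 354574 = \left(-276 - 561 - \frac{694}{51} \left(-561\right)\right) + 354574 = \left(-276 - 561 + 7634\right) + 354574 = 6797 + 354574 = 361371$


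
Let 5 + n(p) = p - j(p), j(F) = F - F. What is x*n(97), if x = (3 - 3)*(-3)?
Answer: 0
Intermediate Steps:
j(F) = 0
n(p) = -5 + p (n(p) = -5 + (p - 1*0) = -5 + (p + 0) = -5 + p)
x = 0 (x = 0*(-3) = 0)
x*n(97) = 0*(-5 + 97) = 0*92 = 0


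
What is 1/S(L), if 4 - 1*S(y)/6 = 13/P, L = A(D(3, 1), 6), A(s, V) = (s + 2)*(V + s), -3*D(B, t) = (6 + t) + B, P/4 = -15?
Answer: 10/253 ≈ 0.039526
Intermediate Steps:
P = -60 (P = 4*(-15) = -60)
D(B, t) = -2 - B/3 - t/3 (D(B, t) = -((6 + t) + B)/3 = -(6 + B + t)/3 = -2 - B/3 - t/3)
A(s, V) = (2 + s)*(V + s)
L = -32/9 (L = (-2 - ⅓*3 - ⅓*1)² + 2*6 + 2*(-2 - ⅓*3 - ⅓*1) + 6*(-2 - ⅓*3 - ⅓*1) = (-2 - 1 - ⅓)² + 12 + 2*(-2 - 1 - ⅓) + 6*(-2 - 1 - ⅓) = (-10/3)² + 12 + 2*(-10/3) + 6*(-10/3) = 100/9 + 12 - 20/3 - 20 = -32/9 ≈ -3.5556)
S(y) = 253/10 (S(y) = 24 - 78/(-60) = 24 - 78*(-1)/60 = 24 - 6*(-13/60) = 24 + 13/10 = 253/10)
1/S(L) = 1/(253/10) = 10/253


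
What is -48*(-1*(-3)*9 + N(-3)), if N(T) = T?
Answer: -1152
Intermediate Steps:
-48*(-1*(-3)*9 + N(-3)) = -48*(-1*(-3)*9 - 3) = -48*(3*9 - 3) = -48*(27 - 3) = -48*24 = -1152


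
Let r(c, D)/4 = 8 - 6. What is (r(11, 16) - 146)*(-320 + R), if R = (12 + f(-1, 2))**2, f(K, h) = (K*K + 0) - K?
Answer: 17112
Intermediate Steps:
r(c, D) = 8 (r(c, D) = 4*(8 - 6) = 4*2 = 8)
f(K, h) = K**2 - K (f(K, h) = (K**2 + 0) - K = K**2 - K)
R = 196 (R = (12 - (-1 - 1))**2 = (12 - 1*(-2))**2 = (12 + 2)**2 = 14**2 = 196)
(r(11, 16) - 146)*(-320 + R) = (8 - 146)*(-320 + 196) = -138*(-124) = 17112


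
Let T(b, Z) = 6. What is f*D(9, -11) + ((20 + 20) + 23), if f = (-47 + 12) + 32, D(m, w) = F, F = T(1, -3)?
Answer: 45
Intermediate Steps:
F = 6
D(m, w) = 6
f = -3 (f = -35 + 32 = -3)
f*D(9, -11) + ((20 + 20) + 23) = -3*6 + ((20 + 20) + 23) = -18 + (40 + 23) = -18 + 63 = 45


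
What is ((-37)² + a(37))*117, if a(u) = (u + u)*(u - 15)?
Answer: 350649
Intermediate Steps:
a(u) = 2*u*(-15 + u) (a(u) = (2*u)*(-15 + u) = 2*u*(-15 + u))
((-37)² + a(37))*117 = ((-37)² + 2*37*(-15 + 37))*117 = (1369 + 2*37*22)*117 = (1369 + 1628)*117 = 2997*117 = 350649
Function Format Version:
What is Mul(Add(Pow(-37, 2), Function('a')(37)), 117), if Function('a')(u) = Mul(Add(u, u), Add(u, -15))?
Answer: 350649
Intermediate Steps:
Function('a')(u) = Mul(2, u, Add(-15, u)) (Function('a')(u) = Mul(Mul(2, u), Add(-15, u)) = Mul(2, u, Add(-15, u)))
Mul(Add(Pow(-37, 2), Function('a')(37)), 117) = Mul(Add(Pow(-37, 2), Mul(2, 37, Add(-15, 37))), 117) = Mul(Add(1369, Mul(2, 37, 22)), 117) = Mul(Add(1369, 1628), 117) = Mul(2997, 117) = 350649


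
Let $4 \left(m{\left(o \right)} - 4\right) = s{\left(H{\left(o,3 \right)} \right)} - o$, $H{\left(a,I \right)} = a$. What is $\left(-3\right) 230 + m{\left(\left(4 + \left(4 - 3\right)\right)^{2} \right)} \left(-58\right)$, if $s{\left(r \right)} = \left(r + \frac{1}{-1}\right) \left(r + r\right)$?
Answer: $- \frac{35919}{2} \approx -17960.0$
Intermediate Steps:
$s{\left(r \right)} = 2 r \left(-1 + r\right)$ ($s{\left(r \right)} = \left(r - 1\right) 2 r = \left(-1 + r\right) 2 r = 2 r \left(-1 + r\right)$)
$m{\left(o \right)} = 4 - \frac{o}{4} + \frac{o \left(-1 + o\right)}{2}$ ($m{\left(o \right)} = 4 + \frac{2 o \left(-1 + o\right) - o}{4} = 4 + \frac{- o + 2 o \left(-1 + o\right)}{4} = 4 + \left(- \frac{o}{4} + \frac{o \left(-1 + o\right)}{2}\right) = 4 - \frac{o}{4} + \frac{o \left(-1 + o\right)}{2}$)
$\left(-3\right) 230 + m{\left(\left(4 + \left(4 - 3\right)\right)^{2} \right)} \left(-58\right) = \left(-3\right) 230 + \left(4 - \frac{\left(4 + \left(4 - 3\right)\right)^{2}}{4} + \frac{\left(4 + \left(4 - 3\right)\right)^{2} \left(-1 + \left(4 + \left(4 - 3\right)\right)^{2}\right)}{2}\right) \left(-58\right) = -690 + \left(4 - \frac{\left(4 + 1\right)^{2}}{4} + \frac{\left(4 + 1\right)^{2} \left(-1 + \left(4 + 1\right)^{2}\right)}{2}\right) \left(-58\right) = -690 + \left(4 - \frac{5^{2}}{4} + \frac{5^{2} \left(-1 + 5^{2}\right)}{2}\right) \left(-58\right) = -690 + \left(4 - \frac{25}{4} + \frac{1}{2} \cdot 25 \left(-1 + 25\right)\right) \left(-58\right) = -690 + \left(4 - \frac{25}{4} + \frac{1}{2} \cdot 25 \cdot 24\right) \left(-58\right) = -690 + \left(4 - \frac{25}{4} + 300\right) \left(-58\right) = -690 + \frac{1191}{4} \left(-58\right) = -690 - \frac{34539}{2} = - \frac{35919}{2}$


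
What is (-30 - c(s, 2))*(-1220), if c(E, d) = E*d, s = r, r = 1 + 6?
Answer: 53680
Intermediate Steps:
r = 7
s = 7
(-30 - c(s, 2))*(-1220) = (-30 - 7*2)*(-1220) = (-30 - 1*14)*(-1220) = (-30 - 14)*(-1220) = -44*(-1220) = 53680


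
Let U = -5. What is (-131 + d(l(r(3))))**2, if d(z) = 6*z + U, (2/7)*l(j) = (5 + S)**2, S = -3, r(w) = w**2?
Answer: 2704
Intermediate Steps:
l(j) = 14 (l(j) = 7*(5 - 3)**2/2 = (7/2)*2**2 = (7/2)*4 = 14)
d(z) = -5 + 6*z (d(z) = 6*z - 5 = -5 + 6*z)
(-131 + d(l(r(3))))**2 = (-131 + (-5 + 6*14))**2 = (-131 + (-5 + 84))**2 = (-131 + 79)**2 = (-52)**2 = 2704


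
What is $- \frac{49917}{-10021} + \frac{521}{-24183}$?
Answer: $\frac{1201921870}{242337843} \approx 4.9597$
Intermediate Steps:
$- \frac{49917}{-10021} + \frac{521}{-24183} = \left(-49917\right) \left(- \frac{1}{10021}\right) + 521 \left(- \frac{1}{24183}\right) = \frac{49917}{10021} - \frac{521}{24183} = \frac{1201921870}{242337843}$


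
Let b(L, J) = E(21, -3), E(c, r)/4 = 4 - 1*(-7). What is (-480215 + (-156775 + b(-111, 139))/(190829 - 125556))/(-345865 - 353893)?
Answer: 15672615213/22837651967 ≈ 0.68626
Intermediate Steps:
E(c, r) = 44 (E(c, r) = 4*(4 - 1*(-7)) = 4*(4 + 7) = 4*11 = 44)
b(L, J) = 44
(-480215 + (-156775 + b(-111, 139))/(190829 - 125556))/(-345865 - 353893) = (-480215 + (-156775 + 44)/(190829 - 125556))/(-345865 - 353893) = (-480215 - 156731/65273)/(-699758) = (-480215 - 156731*1/65273)*(-1/699758) = (-480215 - 156731/65273)*(-1/699758) = -31345230426/65273*(-1/699758) = 15672615213/22837651967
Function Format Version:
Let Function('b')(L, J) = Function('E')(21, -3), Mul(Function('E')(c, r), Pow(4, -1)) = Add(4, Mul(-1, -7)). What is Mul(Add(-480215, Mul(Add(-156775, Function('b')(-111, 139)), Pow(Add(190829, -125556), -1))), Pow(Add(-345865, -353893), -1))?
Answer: Rational(15672615213, 22837651967) ≈ 0.68626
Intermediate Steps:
Function('E')(c, r) = 44 (Function('E')(c, r) = Mul(4, Add(4, Mul(-1, -7))) = Mul(4, Add(4, 7)) = Mul(4, 11) = 44)
Function('b')(L, J) = 44
Mul(Add(-480215, Mul(Add(-156775, Function('b')(-111, 139)), Pow(Add(190829, -125556), -1))), Pow(Add(-345865, -353893), -1)) = Mul(Add(-480215, Mul(Add(-156775, 44), Pow(Add(190829, -125556), -1))), Pow(Add(-345865, -353893), -1)) = Mul(Add(-480215, Mul(-156731, Pow(65273, -1))), Pow(-699758, -1)) = Mul(Add(-480215, Mul(-156731, Rational(1, 65273))), Rational(-1, 699758)) = Mul(Add(-480215, Rational(-156731, 65273)), Rational(-1, 699758)) = Mul(Rational(-31345230426, 65273), Rational(-1, 699758)) = Rational(15672615213, 22837651967)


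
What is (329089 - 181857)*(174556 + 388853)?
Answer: 82951833888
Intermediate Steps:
(329089 - 181857)*(174556 + 388853) = 147232*563409 = 82951833888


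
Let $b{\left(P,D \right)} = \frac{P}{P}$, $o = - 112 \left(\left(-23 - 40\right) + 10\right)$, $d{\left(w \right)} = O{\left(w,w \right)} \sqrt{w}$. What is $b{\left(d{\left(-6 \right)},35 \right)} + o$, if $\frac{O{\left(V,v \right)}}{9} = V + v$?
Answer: $5937$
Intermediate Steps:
$O{\left(V,v \right)} = 9 V + 9 v$ ($O{\left(V,v \right)} = 9 \left(V + v\right) = 9 V + 9 v$)
$d{\left(w \right)} = 18 w^{\frac{3}{2}}$ ($d{\left(w \right)} = \left(9 w + 9 w\right) \sqrt{w} = 18 w \sqrt{w} = 18 w^{\frac{3}{2}}$)
$o = 5936$ ($o = - 112 \left(-63 + 10\right) = \left(-112\right) \left(-53\right) = 5936$)
$b{\left(P,D \right)} = 1$
$b{\left(d{\left(-6 \right)},35 \right)} + o = 1 + 5936 = 5937$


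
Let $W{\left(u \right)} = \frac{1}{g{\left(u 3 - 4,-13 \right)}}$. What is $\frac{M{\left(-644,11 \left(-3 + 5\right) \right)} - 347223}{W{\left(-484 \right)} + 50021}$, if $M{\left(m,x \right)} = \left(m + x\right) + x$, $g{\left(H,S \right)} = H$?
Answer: $- \frac{506430288}{72830575} \approx -6.9535$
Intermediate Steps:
$W{\left(u \right)} = \frac{1}{-4 + 3 u}$ ($W{\left(u \right)} = \frac{1}{u 3 - 4} = \frac{1}{3 u - 4} = \frac{1}{-4 + 3 u}$)
$M{\left(m,x \right)} = m + 2 x$
$\frac{M{\left(-644,11 \left(-3 + 5\right) \right)} - 347223}{W{\left(-484 \right)} + 50021} = \frac{\left(-644 + 2 \cdot 11 \left(-3 + 5\right)\right) - 347223}{\frac{1}{-4 + 3 \left(-484\right)} + 50021} = \frac{\left(-644 + 2 \cdot 11 \cdot 2\right) - 347223}{\frac{1}{-4 - 1452} + 50021} = \frac{\left(-644 + 2 \cdot 22\right) - 347223}{\frac{1}{-1456} + 50021} = \frac{\left(-644 + 44\right) - 347223}{- \frac{1}{1456} + 50021} = \frac{-600 - 347223}{\frac{72830575}{1456}} = \left(-347823\right) \frac{1456}{72830575} = - \frac{506430288}{72830575}$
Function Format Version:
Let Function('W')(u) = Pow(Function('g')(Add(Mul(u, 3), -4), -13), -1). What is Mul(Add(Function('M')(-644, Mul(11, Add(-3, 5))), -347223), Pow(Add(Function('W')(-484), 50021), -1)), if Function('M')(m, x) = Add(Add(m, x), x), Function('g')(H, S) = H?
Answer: Rational(-506430288, 72830575) ≈ -6.9535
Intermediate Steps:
Function('W')(u) = Pow(Add(-4, Mul(3, u)), -1) (Function('W')(u) = Pow(Add(Mul(u, 3), -4), -1) = Pow(Add(Mul(3, u), -4), -1) = Pow(Add(-4, Mul(3, u)), -1))
Function('M')(m, x) = Add(m, Mul(2, x))
Mul(Add(Function('M')(-644, Mul(11, Add(-3, 5))), -347223), Pow(Add(Function('W')(-484), 50021), -1)) = Mul(Add(Add(-644, Mul(2, Mul(11, Add(-3, 5)))), -347223), Pow(Add(Pow(Add(-4, Mul(3, -484)), -1), 50021), -1)) = Mul(Add(Add(-644, Mul(2, Mul(11, 2))), -347223), Pow(Add(Pow(Add(-4, -1452), -1), 50021), -1)) = Mul(Add(Add(-644, Mul(2, 22)), -347223), Pow(Add(Pow(-1456, -1), 50021), -1)) = Mul(Add(Add(-644, 44), -347223), Pow(Add(Rational(-1, 1456), 50021), -1)) = Mul(Add(-600, -347223), Pow(Rational(72830575, 1456), -1)) = Mul(-347823, Rational(1456, 72830575)) = Rational(-506430288, 72830575)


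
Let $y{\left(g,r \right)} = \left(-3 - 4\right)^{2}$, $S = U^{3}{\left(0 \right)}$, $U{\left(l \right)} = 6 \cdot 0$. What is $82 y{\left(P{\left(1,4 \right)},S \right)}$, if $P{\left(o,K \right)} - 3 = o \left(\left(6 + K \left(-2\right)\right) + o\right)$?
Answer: $4018$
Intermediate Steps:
$U{\left(l \right)} = 0$
$S = 0$ ($S = 0^{3} = 0$)
$P{\left(o,K \right)} = 3 + o \left(6 + o - 2 K\right)$ ($P{\left(o,K \right)} = 3 + o \left(\left(6 + K \left(-2\right)\right) + o\right) = 3 + o \left(\left(6 - 2 K\right) + o\right) = 3 + o \left(6 + o - 2 K\right)$)
$y{\left(g,r \right)} = 49$ ($y{\left(g,r \right)} = \left(-7\right)^{2} = 49$)
$82 y{\left(P{\left(1,4 \right)},S \right)} = 82 \cdot 49 = 4018$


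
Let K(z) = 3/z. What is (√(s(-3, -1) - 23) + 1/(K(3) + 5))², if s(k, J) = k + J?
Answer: -971/36 + I*√3 ≈ -26.972 + 1.732*I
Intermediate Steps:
s(k, J) = J + k
(√(s(-3, -1) - 23) + 1/(K(3) + 5))² = (√((-1 - 3) - 23) + 1/(3/3 + 5))² = (√(-4 - 23) + 1/(3*(⅓) + 5))² = (√(-27) + 1/(1 + 5))² = (3*I*√3 + 1/6)² = (3*I*√3 + ⅙)² = (⅙ + 3*I*√3)²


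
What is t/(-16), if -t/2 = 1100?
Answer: 275/2 ≈ 137.50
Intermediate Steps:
t = -2200 (t = -2*1100 = -2200)
t/(-16) = -2200/(-16) = -2200*(-1/16) = 275/2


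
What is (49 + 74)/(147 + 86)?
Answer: 123/233 ≈ 0.52790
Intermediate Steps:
(49 + 74)/(147 + 86) = 123/233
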